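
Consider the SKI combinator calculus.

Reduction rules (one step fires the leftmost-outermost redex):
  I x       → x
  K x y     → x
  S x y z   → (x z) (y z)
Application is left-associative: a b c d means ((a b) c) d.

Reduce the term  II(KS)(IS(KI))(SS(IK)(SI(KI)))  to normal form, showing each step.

  start: II(KS)(IS(KI))(SS(IK)(SI(KI)))
  [1] I(KS)(IS(KI))(SS(IK)(SI(KI)))
  [2] KS(IS(KI))(SS(IK)(SI(KI)))
  [3] S(SS(IK)(SI(KI)))
  [4] S(S(SI(KI))(IK(SI(KI))))
  [5] S(S(SI(KI))(K(SI(KI))))

Answer: normal form = S(S(SI(KI))(K(SI(KI))))  (in 5 steps)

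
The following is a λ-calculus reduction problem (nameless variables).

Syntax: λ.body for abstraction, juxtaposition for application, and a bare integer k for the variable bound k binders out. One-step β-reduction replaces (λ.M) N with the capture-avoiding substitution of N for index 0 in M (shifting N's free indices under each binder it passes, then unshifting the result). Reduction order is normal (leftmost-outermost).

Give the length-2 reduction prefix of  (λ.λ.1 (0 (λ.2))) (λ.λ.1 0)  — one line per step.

Answer: after 2 steps: λ.λ.1 (λ.λ.λ.1 0) 0

Reduction:
  start: (λ.λ.1 (0 (λ.2))) (λ.λ.1 0)
  →1  λ.(λ.λ.1 0) (0 (λ.λ.λ.1 0))
  →2  λ.λ.1 (λ.λ.λ.1 0) 0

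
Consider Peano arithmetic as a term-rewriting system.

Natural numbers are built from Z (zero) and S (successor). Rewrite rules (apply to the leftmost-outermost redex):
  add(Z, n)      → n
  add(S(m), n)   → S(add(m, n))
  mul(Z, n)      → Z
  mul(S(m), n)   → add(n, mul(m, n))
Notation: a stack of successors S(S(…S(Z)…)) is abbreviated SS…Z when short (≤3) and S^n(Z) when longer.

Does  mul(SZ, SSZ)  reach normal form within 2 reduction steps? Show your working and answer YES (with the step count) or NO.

  start: mul(SZ, SSZ)
  step 1: add(SSZ, mul(Z, SSZ))
  step 2: S(add(SZ, mul(Z, SSZ)))

Answer: NO — after 2 steps the term is S(add(SZ, mul(Z, SSZ))), not yet normal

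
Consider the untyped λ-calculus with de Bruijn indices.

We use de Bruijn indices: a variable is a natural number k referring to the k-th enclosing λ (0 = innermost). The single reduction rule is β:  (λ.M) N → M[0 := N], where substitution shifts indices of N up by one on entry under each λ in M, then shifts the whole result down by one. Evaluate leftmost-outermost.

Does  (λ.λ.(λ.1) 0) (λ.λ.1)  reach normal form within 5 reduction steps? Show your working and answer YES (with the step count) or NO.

  start: (λ.λ.(λ.1) 0) (λ.λ.1)
  →1  λ.(λ.1) 0
  →2  λ.0

Answer: YES — reaches normal form λ.0 in 2 ≤ 5 steps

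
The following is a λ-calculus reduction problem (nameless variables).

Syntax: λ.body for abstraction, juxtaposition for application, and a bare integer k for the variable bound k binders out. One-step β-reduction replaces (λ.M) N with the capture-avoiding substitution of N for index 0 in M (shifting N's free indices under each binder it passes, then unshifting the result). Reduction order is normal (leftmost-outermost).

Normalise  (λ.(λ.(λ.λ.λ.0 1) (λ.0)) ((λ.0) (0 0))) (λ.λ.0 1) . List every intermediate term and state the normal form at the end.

  start: (λ.(λ.(λ.λ.λ.0 1) (λ.0)) ((λ.0) (0 0))) (λ.λ.0 1)
  [1] (λ.(λ.λ.λ.0 1) (λ.0)) ((λ.0) ((λ.λ.0 1) (λ.λ.0 1)))
  [2] (λ.λ.λ.0 1) (λ.0)
  [3] λ.λ.0 1

Answer: normal form = λ.λ.0 1  (in 3 steps)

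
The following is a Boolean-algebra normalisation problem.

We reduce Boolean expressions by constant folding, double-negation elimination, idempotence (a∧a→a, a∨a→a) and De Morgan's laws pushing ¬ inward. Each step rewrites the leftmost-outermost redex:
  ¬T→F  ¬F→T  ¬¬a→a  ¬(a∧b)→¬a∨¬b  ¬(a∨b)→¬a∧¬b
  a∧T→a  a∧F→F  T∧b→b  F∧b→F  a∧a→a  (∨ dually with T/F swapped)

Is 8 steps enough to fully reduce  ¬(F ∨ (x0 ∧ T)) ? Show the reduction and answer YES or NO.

Answer: YES — reaches normal form ¬x0 in 6 ≤ 8 steps

Derivation:
  start: ¬(F ∨ (x0 ∧ T))
  →1  ¬F ∧ ¬(x0 ∧ T)
  →2  T ∧ ¬(x0 ∧ T)
  →3  ¬(x0 ∧ T)
  →4  ¬x0 ∨ ¬T
  →5  ¬x0 ∨ F
  →6  ¬x0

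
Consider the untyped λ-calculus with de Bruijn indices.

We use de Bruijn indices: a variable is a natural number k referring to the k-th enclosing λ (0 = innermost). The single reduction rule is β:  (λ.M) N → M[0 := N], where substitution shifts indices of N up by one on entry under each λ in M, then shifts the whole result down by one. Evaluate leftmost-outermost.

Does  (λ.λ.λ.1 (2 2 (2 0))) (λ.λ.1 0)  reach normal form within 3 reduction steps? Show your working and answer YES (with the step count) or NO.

Answer: NO — after 3 steps the term is λ.λ.1 ((λ.λ.1 0) ((λ.λ.1 0) 0)), not yet normal

Working:
  start: (λ.λ.λ.1 (2 2 (2 0))) (λ.λ.1 0)
  →1  λ.λ.1 ((λ.λ.1 0) (λ.λ.1 0) ((λ.λ.1 0) 0))
  →2  λ.λ.1 ((λ.(λ.λ.1 0) 0) ((λ.λ.1 0) 0))
  →3  λ.λ.1 ((λ.λ.1 0) ((λ.λ.1 0) 0))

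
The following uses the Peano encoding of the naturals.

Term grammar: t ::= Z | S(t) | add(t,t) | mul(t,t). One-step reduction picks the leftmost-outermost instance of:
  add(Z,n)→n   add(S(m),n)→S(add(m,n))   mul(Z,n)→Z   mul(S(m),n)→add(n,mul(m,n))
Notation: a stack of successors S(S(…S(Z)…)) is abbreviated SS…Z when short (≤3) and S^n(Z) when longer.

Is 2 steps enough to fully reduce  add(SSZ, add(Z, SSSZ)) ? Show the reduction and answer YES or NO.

Answer: NO — after 2 steps the term is S(S(add(Z, add(Z, SSSZ)))), not yet normal

Derivation:
  start: add(SSZ, add(Z, SSSZ))
  step 1: S(add(SZ, add(Z, SSSZ)))
  step 2: S(S(add(Z, add(Z, SSSZ))))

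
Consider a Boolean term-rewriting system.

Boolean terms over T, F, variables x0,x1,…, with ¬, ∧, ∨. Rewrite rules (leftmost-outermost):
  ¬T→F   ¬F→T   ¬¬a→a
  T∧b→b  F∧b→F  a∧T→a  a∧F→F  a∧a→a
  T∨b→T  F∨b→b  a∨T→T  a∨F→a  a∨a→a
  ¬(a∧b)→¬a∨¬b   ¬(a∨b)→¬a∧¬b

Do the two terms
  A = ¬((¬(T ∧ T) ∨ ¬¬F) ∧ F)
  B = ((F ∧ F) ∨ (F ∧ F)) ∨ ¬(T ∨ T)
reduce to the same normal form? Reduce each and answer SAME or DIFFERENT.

Term A:
  start: ¬((¬(T ∧ T) ∨ ¬¬F) ∧ F)
  step 1: ¬(¬(T ∧ T) ∨ ¬¬F) ∨ ¬F
  step 2: (¬¬(T ∧ T) ∧ ¬¬¬F) ∨ ¬F
  step 3: ((T ∧ T) ∧ ¬¬¬F) ∨ ¬F
  step 4: (T ∧ ¬¬¬F) ∨ ¬F
  step 5: ¬¬¬F ∨ ¬F
  step 6: ¬F ∨ ¬F
  step 7: ¬F
  step 8: T

Term B:
  start: ((F ∧ F) ∨ (F ∧ F)) ∨ ¬(T ∨ T)
  step 1: (F ∧ F) ∨ ¬(T ∨ T)
  step 2: F ∨ ¬(T ∨ T)
  step 3: ¬(T ∨ T)
  step 4: ¬T ∧ ¬T
  step 5: ¬T
  step 6: F

Answer: DIFFERENT — A ⇓ T, B ⇓ F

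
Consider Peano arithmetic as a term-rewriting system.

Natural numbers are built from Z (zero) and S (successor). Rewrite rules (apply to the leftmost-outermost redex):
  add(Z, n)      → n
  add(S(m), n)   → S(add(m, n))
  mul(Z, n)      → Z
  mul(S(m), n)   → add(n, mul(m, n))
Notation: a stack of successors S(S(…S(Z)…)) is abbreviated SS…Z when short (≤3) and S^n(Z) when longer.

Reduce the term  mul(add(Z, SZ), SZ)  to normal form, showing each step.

  start: mul(add(Z, SZ), SZ)
  step 1: mul(SZ, SZ)
  step 2: add(SZ, mul(Z, SZ))
  step 3: S(add(Z, mul(Z, SZ)))
  step 4: S(mul(Z, SZ))
  step 5: SZ

Answer: normal form = SZ  (in 5 steps)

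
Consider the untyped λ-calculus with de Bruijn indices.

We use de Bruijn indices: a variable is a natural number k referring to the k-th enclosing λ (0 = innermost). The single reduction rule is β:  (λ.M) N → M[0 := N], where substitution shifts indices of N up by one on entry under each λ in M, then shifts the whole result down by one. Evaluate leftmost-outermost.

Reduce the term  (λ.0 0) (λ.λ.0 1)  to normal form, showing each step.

Answer: normal form = λ.0 (λ.λ.0 1)  (in 2 steps)

Derivation:
  start: (λ.0 0) (λ.λ.0 1)
  →1  (λ.λ.0 1) (λ.λ.0 1)
  →2  λ.0 (λ.λ.0 1)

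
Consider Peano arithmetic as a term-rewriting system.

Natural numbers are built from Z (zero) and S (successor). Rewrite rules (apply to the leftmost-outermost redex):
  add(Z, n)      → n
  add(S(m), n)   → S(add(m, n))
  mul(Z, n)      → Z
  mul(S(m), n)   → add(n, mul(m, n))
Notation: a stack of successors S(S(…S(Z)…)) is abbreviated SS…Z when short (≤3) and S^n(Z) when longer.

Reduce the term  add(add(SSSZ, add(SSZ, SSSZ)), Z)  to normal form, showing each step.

  start: add(add(SSSZ, add(SSZ, SSSZ)), Z)
  →1  add(S(add(SSZ, add(SSZ, SSSZ))), Z)
  →2  S(add(add(SSZ, add(SSZ, SSSZ)), Z))
  →3  S(add(S(add(SZ, add(SSZ, SSSZ))), Z))
  →4  S(S(add(add(SZ, add(SSZ, SSSZ)), Z)))
  →5  S(S(add(S(add(Z, add(SSZ, SSSZ))), Z)))
  →6  S(S(S(add(add(Z, add(SSZ, SSSZ)), Z))))
  →7  S(S(S(add(add(SSZ, SSSZ), Z))))
  →8  S(S(S(add(S(add(SZ, SSSZ)), Z))))
  →9  S(S(S(S(add(add(SZ, SSSZ), Z)))))
  →10  S(S(S(S(add(S(add(Z, SSSZ)), Z)))))
  →11  S(S(S(S(S(add(add(Z, SSSZ), Z))))))
  →12  S(S(S(S(S(add(SSSZ, Z))))))
  →13  S(S(S(S(S(S(add(SSZ, Z)))))))
  →14  S(S(S(S(S(S(S(add(SZ, Z))))))))
  →15  S(S(S(S(S(S(S(S(add(Z, Z)))))))))
  →16  S^8(Z)

Answer: normal form = S^8(Z)  (in 16 steps)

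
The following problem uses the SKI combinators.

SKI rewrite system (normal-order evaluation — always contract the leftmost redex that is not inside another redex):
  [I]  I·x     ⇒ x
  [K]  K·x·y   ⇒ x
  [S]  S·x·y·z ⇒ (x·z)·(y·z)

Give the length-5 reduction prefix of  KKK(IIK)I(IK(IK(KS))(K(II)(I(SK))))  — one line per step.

Answer: after 5 steps: K(K(IK(KS))(K(II)(I(SK))))

Derivation:
  start: KKK(IIK)I(IK(IK(KS))(K(II)(I(SK))))
  [1] K(IIK)I(IK(IK(KS))(K(II)(I(SK))))
  [2] IIK(IK(IK(KS))(K(II)(I(SK))))
  [3] IK(IK(IK(KS))(K(II)(I(SK))))
  [4] K(IK(IK(KS))(K(II)(I(SK))))
  [5] K(K(IK(KS))(K(II)(I(SK))))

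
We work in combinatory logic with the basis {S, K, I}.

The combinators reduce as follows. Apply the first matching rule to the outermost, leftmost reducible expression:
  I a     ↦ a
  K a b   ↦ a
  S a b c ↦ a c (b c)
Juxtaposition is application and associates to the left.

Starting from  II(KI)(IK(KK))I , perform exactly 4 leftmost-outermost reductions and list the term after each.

Answer: after 4 steps: I

Reduction:
  start: II(KI)(IK(KK))I
  →1  I(KI)(IK(KK))I
  →2  KI(IK(KK))I
  →3  II
  →4  I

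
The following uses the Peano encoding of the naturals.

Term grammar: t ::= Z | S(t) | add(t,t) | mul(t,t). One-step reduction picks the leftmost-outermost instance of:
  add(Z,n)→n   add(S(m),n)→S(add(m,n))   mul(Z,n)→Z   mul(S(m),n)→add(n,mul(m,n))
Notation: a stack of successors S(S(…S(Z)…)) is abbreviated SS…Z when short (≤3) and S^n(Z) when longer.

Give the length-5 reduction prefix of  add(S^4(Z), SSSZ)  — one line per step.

Answer: after 5 steps: S^7(Z)

Reduction:
  start: add(S^4(Z), SSSZ)
  step 1: S(add(SSSZ, SSSZ))
  step 2: S(S(add(SSZ, SSSZ)))
  step 3: S(S(S(add(SZ, SSSZ))))
  step 4: S(S(S(S(add(Z, SSSZ)))))
  step 5: S^7(Z)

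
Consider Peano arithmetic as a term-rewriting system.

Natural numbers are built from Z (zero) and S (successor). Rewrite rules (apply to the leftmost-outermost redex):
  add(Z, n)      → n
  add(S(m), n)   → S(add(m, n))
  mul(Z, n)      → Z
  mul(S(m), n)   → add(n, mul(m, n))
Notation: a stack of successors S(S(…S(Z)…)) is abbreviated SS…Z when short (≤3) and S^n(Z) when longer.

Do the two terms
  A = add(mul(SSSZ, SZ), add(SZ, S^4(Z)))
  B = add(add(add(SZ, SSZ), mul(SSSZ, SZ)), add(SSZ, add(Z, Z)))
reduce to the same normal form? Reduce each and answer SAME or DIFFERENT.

Term A:
  start: add(mul(SSSZ, SZ), add(SZ, S^4(Z)))
  step 1: add(add(SZ, mul(SSZ, SZ)), add(SZ, S^4(Z)))
  step 2: add(S(add(Z, mul(SSZ, SZ))), add(SZ, S^4(Z)))
  step 3: S(add(add(Z, mul(SSZ, SZ)), add(SZ, S^4(Z))))
  step 4: S(add(mul(SSZ, SZ), add(SZ, S^4(Z))))
  step 5: S(add(add(SZ, mul(SZ, SZ)), add(SZ, S^4(Z))))
  step 6: S(add(S(add(Z, mul(SZ, SZ))), add(SZ, S^4(Z))))
  step 7: S(S(add(add(Z, mul(SZ, SZ)), add(SZ, S^4(Z)))))
  step 8: S(S(add(mul(SZ, SZ), add(SZ, S^4(Z)))))
  step 9: S(S(add(add(SZ, mul(Z, SZ)), add(SZ, S^4(Z)))))
  step 10: S(S(add(S(add(Z, mul(Z, SZ))), add(SZ, S^4(Z)))))
  step 11: S(S(S(add(add(Z, mul(Z, SZ)), add(SZ, S^4(Z))))))
  step 12: S(S(S(add(mul(Z, SZ), add(SZ, S^4(Z))))))
  step 13: S(S(S(add(Z, add(SZ, S^4(Z))))))
  step 14: S(S(S(add(SZ, S^4(Z)))))
  step 15: S(S(S(S(add(Z, S^4(Z))))))
  step 16: S^8(Z)

Term B:
  start: add(add(add(SZ, SSZ), mul(SSSZ, SZ)), add(SSZ, add(Z, Z)))
  step 1: add(add(S(add(Z, SSZ)), mul(SSSZ, SZ)), add(SSZ, add(Z, Z)))
  step 2: add(S(add(add(Z, SSZ), mul(SSSZ, SZ))), add(SSZ, add(Z, Z)))
  step 3: S(add(add(add(Z, SSZ), mul(SSSZ, SZ)), add(SSZ, add(Z, Z))))
  step 4: S(add(add(SSZ, mul(SSSZ, SZ)), add(SSZ, add(Z, Z))))
  step 5: S(add(S(add(SZ, mul(SSSZ, SZ))), add(SSZ, add(Z, Z))))
  step 6: S(S(add(add(SZ, mul(SSSZ, SZ)), add(SSZ, add(Z, Z)))))
  step 7: S(S(add(S(add(Z, mul(SSSZ, SZ))), add(SSZ, add(Z, Z)))))
  step 8: S(S(S(add(add(Z, mul(SSSZ, SZ)), add(SSZ, add(Z, Z))))))
  step 9: S(S(S(add(mul(SSSZ, SZ), add(SSZ, add(Z, Z))))))
  step 10: S(S(S(add(add(SZ, mul(SSZ, SZ)), add(SSZ, add(Z, Z))))))
  step 11: S(S(S(add(S(add(Z, mul(SSZ, SZ))), add(SSZ, add(Z, Z))))))
  step 12: S(S(S(S(add(add(Z, mul(SSZ, SZ)), add(SSZ, add(Z, Z)))))))
  step 13: S(S(S(S(add(mul(SSZ, SZ), add(SSZ, add(Z, Z)))))))
  step 14: S(S(S(S(add(add(SZ, mul(SZ, SZ)), add(SSZ, add(Z, Z)))))))
  step 15: S(S(S(S(add(S(add(Z, mul(SZ, SZ))), add(SSZ, add(Z, Z)))))))
  step 16: S(S(S(S(S(add(add(Z, mul(SZ, SZ)), add(SSZ, add(Z, Z))))))))
  step 17: S(S(S(S(S(add(mul(SZ, SZ), add(SSZ, add(Z, Z))))))))
  step 18: S(S(S(S(S(add(add(SZ, mul(Z, SZ)), add(SSZ, add(Z, Z))))))))
  step 19: S(S(S(S(S(add(S(add(Z, mul(Z, SZ))), add(SSZ, add(Z, Z))))))))
  step 20: S(S(S(S(S(S(add(add(Z, mul(Z, SZ)), add(SSZ, add(Z, Z)))))))))
  step 21: S(S(S(S(S(S(add(mul(Z, SZ), add(SSZ, add(Z, Z)))))))))
  step 22: S(S(S(S(S(S(add(Z, add(SSZ, add(Z, Z)))))))))
  step 23: S(S(S(S(S(S(add(SSZ, add(Z, Z))))))))
  step 24: S(S(S(S(S(S(S(add(SZ, add(Z, Z)))))))))
  step 25: S(S(S(S(S(S(S(S(add(Z, add(Z, Z))))))))))
  step 26: S(S(S(S(S(S(S(S(add(Z, Z)))))))))
  step 27: S^8(Z)

Answer: SAME — A ⇓ S^8(Z), B ⇓ S^8(Z)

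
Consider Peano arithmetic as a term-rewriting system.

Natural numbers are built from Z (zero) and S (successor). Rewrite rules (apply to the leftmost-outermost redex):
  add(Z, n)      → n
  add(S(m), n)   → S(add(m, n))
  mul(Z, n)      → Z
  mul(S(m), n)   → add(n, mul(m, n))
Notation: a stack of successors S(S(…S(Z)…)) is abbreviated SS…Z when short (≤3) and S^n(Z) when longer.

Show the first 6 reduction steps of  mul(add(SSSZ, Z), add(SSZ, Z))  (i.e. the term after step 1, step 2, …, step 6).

  start: mul(add(SSSZ, Z), add(SSZ, Z))
  [1] mul(S(add(SSZ, Z)), add(SSZ, Z))
  [2] add(add(SSZ, Z), mul(add(SSZ, Z), add(SSZ, Z)))
  [3] add(S(add(SZ, Z)), mul(add(SSZ, Z), add(SSZ, Z)))
  [4] S(add(add(SZ, Z), mul(add(SSZ, Z), add(SSZ, Z))))
  [5] S(add(S(add(Z, Z)), mul(add(SSZ, Z), add(SSZ, Z))))
  [6] S(S(add(add(Z, Z), mul(add(SSZ, Z), add(SSZ, Z)))))

Answer: after 6 steps: S(S(add(add(Z, Z), mul(add(SSZ, Z), add(SSZ, Z)))))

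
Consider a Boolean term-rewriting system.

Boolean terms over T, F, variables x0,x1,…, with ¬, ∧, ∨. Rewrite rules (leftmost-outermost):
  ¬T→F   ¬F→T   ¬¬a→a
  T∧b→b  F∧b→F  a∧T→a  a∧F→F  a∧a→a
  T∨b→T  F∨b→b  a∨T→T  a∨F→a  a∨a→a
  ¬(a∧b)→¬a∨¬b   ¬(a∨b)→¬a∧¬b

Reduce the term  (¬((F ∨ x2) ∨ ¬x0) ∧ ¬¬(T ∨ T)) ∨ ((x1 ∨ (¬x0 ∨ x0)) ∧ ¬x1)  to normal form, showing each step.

Answer: normal form = (¬x2 ∧ x0) ∨ ((x1 ∨ (¬x0 ∨ x0)) ∧ ¬x1)  (in 8 steps)

Reduction:
  start: (¬((F ∨ x2) ∨ ¬x0) ∧ ¬¬(T ∨ T)) ∨ ((x1 ∨ (¬x0 ∨ x0)) ∧ ¬x1)
  step 1: ((¬(F ∨ x2) ∧ ¬¬x0) ∧ ¬¬(T ∨ T)) ∨ ((x1 ∨ (¬x0 ∨ x0)) ∧ ¬x1)
  step 2: (((¬F ∧ ¬x2) ∧ ¬¬x0) ∧ ¬¬(T ∨ T)) ∨ ((x1 ∨ (¬x0 ∨ x0)) ∧ ¬x1)
  step 3: (((T ∧ ¬x2) ∧ ¬¬x0) ∧ ¬¬(T ∨ T)) ∨ ((x1 ∨ (¬x0 ∨ x0)) ∧ ¬x1)
  step 4: ((¬x2 ∧ ¬¬x0) ∧ ¬¬(T ∨ T)) ∨ ((x1 ∨ (¬x0 ∨ x0)) ∧ ¬x1)
  step 5: ((¬x2 ∧ x0) ∧ ¬¬(T ∨ T)) ∨ ((x1 ∨ (¬x0 ∨ x0)) ∧ ¬x1)
  step 6: ((¬x2 ∧ x0) ∧ (T ∨ T)) ∨ ((x1 ∨ (¬x0 ∨ x0)) ∧ ¬x1)
  step 7: ((¬x2 ∧ x0) ∧ T) ∨ ((x1 ∨ (¬x0 ∨ x0)) ∧ ¬x1)
  step 8: (¬x2 ∧ x0) ∨ ((x1 ∨ (¬x0 ∨ x0)) ∧ ¬x1)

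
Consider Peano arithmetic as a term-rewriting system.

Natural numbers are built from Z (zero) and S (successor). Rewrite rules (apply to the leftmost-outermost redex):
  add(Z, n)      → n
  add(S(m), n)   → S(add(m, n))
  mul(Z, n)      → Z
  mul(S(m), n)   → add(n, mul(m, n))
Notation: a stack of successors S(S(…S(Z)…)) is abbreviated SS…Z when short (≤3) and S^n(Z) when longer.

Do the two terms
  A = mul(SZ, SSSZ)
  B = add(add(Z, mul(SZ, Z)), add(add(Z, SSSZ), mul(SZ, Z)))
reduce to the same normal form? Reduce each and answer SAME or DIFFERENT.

Term A:
  start: mul(SZ, SSSZ)
  →1  add(SSSZ, mul(Z, SSSZ))
  →2  S(add(SSZ, mul(Z, SSSZ)))
  →3  S(S(add(SZ, mul(Z, SSSZ))))
  →4  S(S(S(add(Z, mul(Z, SSSZ)))))
  →5  S(S(S(mul(Z, SSSZ))))
  →6  SSSZ

Term B:
  start: add(add(Z, mul(SZ, Z)), add(add(Z, SSSZ), mul(SZ, Z)))
  →1  add(mul(SZ, Z), add(add(Z, SSSZ), mul(SZ, Z)))
  →2  add(add(Z, mul(Z, Z)), add(add(Z, SSSZ), mul(SZ, Z)))
  →3  add(mul(Z, Z), add(add(Z, SSSZ), mul(SZ, Z)))
  →4  add(Z, add(add(Z, SSSZ), mul(SZ, Z)))
  →5  add(add(Z, SSSZ), mul(SZ, Z))
  →6  add(SSSZ, mul(SZ, Z))
  →7  S(add(SSZ, mul(SZ, Z)))
  →8  S(S(add(SZ, mul(SZ, Z))))
  →9  S(S(S(add(Z, mul(SZ, Z)))))
  →10  S(S(S(mul(SZ, Z))))
  →11  S(S(S(add(Z, mul(Z, Z)))))
  →12  S(S(S(mul(Z, Z))))
  →13  SSSZ

Answer: SAME — A ⇓ SSSZ, B ⇓ SSSZ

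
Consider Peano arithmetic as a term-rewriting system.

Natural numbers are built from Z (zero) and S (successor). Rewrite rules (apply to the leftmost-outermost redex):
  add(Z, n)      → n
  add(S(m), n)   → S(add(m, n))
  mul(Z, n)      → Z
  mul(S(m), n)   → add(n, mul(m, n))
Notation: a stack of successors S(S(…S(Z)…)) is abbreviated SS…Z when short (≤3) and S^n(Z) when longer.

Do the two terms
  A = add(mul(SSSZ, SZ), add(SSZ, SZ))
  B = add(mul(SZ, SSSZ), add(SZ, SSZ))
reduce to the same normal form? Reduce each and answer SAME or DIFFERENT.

Answer: SAME — A ⇓ S^6(Z), B ⇓ S^6(Z)

Reduction:
Term A:
  start: add(mul(SSSZ, SZ), add(SSZ, SZ))
  [1] add(add(SZ, mul(SSZ, SZ)), add(SSZ, SZ))
  [2] add(S(add(Z, mul(SSZ, SZ))), add(SSZ, SZ))
  [3] S(add(add(Z, mul(SSZ, SZ)), add(SSZ, SZ)))
  [4] S(add(mul(SSZ, SZ), add(SSZ, SZ)))
  [5] S(add(add(SZ, mul(SZ, SZ)), add(SSZ, SZ)))
  [6] S(add(S(add(Z, mul(SZ, SZ))), add(SSZ, SZ)))
  [7] S(S(add(add(Z, mul(SZ, SZ)), add(SSZ, SZ))))
  [8] S(S(add(mul(SZ, SZ), add(SSZ, SZ))))
  [9] S(S(add(add(SZ, mul(Z, SZ)), add(SSZ, SZ))))
  [10] S(S(add(S(add(Z, mul(Z, SZ))), add(SSZ, SZ))))
  [11] S(S(S(add(add(Z, mul(Z, SZ)), add(SSZ, SZ)))))
  [12] S(S(S(add(mul(Z, SZ), add(SSZ, SZ)))))
  [13] S(S(S(add(Z, add(SSZ, SZ)))))
  [14] S(S(S(add(SSZ, SZ))))
  [15] S(S(S(S(add(SZ, SZ)))))
  [16] S(S(S(S(S(add(Z, SZ))))))
  [17] S^6(Z)

Term B:
  start: add(mul(SZ, SSSZ), add(SZ, SSZ))
  [1] add(add(SSSZ, mul(Z, SSSZ)), add(SZ, SSZ))
  [2] add(S(add(SSZ, mul(Z, SSSZ))), add(SZ, SSZ))
  [3] S(add(add(SSZ, mul(Z, SSSZ)), add(SZ, SSZ)))
  [4] S(add(S(add(SZ, mul(Z, SSSZ))), add(SZ, SSZ)))
  [5] S(S(add(add(SZ, mul(Z, SSSZ)), add(SZ, SSZ))))
  [6] S(S(add(S(add(Z, mul(Z, SSSZ))), add(SZ, SSZ))))
  [7] S(S(S(add(add(Z, mul(Z, SSSZ)), add(SZ, SSZ)))))
  [8] S(S(S(add(mul(Z, SSSZ), add(SZ, SSZ)))))
  [9] S(S(S(add(Z, add(SZ, SSZ)))))
  [10] S(S(S(add(SZ, SSZ))))
  [11] S(S(S(S(add(Z, SSZ)))))
  [12] S^6(Z)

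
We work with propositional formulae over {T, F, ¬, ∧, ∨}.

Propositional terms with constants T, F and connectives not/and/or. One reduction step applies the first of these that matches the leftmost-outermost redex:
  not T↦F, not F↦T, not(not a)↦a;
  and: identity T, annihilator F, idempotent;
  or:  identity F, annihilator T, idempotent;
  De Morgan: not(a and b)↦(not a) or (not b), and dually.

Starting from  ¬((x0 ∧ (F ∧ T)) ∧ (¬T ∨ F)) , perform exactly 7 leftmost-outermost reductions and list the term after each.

Answer: after 7 steps: T

Derivation:
  start: ¬((x0 ∧ (F ∧ T)) ∧ (¬T ∨ F))
  [1] ¬(x0 ∧ (F ∧ T)) ∨ ¬(¬T ∨ F)
  [2] (¬x0 ∨ ¬(F ∧ T)) ∨ ¬(¬T ∨ F)
  [3] (¬x0 ∨ (¬F ∨ ¬T)) ∨ ¬(¬T ∨ F)
  [4] (¬x0 ∨ (T ∨ ¬T)) ∨ ¬(¬T ∨ F)
  [5] (¬x0 ∨ T) ∨ ¬(¬T ∨ F)
  [6] T ∨ ¬(¬T ∨ F)
  [7] T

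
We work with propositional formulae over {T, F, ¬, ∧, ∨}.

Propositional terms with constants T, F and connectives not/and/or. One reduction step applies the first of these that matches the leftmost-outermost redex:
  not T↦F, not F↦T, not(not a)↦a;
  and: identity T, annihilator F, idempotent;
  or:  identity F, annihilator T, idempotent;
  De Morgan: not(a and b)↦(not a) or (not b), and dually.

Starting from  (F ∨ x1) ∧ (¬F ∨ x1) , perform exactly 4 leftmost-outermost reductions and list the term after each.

Answer: after 4 steps: x1

Reduction:
  start: (F ∨ x1) ∧ (¬F ∨ x1)
  step 1: x1 ∧ (¬F ∨ x1)
  step 2: x1 ∧ (T ∨ x1)
  step 3: x1 ∧ T
  step 4: x1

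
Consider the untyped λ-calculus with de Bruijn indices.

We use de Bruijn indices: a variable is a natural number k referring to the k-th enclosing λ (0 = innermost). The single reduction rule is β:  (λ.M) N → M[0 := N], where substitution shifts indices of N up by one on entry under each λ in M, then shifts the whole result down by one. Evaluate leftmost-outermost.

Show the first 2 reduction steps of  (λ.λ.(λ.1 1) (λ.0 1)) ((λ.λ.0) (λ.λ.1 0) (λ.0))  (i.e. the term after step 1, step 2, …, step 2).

  start: (λ.λ.(λ.1 1) (λ.0 1)) ((λ.λ.0) (λ.λ.1 0) (λ.0))
  step 1: λ.(λ.1 1) (λ.0 1)
  step 2: λ.0 0

Answer: after 2 steps: λ.0 0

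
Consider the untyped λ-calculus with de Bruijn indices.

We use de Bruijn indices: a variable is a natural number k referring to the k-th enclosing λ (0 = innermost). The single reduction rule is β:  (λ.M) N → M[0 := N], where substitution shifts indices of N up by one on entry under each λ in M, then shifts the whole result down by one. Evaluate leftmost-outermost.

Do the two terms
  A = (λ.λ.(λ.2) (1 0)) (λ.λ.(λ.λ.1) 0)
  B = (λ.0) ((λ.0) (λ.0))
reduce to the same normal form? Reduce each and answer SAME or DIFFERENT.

Term A:
  start: (λ.λ.(λ.2) (1 0)) (λ.λ.(λ.λ.1) 0)
  [1] λ.(λ.λ.λ.(λ.λ.1) 0) ((λ.λ.(λ.λ.1) 0) 0)
  [2] λ.λ.λ.(λ.λ.1) 0
  [3] λ.λ.λ.λ.1

Term B:
  start: (λ.0) ((λ.0) (λ.0))
  [1] (λ.0) (λ.0)
  [2] λ.0

Answer: DIFFERENT — A ⇓ λ.λ.λ.λ.1, B ⇓ λ.0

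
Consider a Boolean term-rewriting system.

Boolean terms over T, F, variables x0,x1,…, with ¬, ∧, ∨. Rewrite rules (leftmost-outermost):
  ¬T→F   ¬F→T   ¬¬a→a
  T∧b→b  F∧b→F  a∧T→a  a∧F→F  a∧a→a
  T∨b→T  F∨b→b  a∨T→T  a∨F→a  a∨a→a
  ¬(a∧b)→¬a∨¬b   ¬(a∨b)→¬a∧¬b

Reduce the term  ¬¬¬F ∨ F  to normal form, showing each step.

Answer: normal form = T  (in 3 steps)

Working:
  start: ¬¬¬F ∨ F
  [1] ¬¬¬F
  [2] ¬F
  [3] T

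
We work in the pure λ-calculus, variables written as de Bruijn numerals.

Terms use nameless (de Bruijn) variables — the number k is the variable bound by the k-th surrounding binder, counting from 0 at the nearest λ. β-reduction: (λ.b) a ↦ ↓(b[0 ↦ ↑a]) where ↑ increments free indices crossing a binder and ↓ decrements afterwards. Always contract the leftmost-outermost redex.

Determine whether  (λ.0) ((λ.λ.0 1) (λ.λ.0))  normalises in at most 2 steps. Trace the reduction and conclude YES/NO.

  start: (λ.0) ((λ.λ.0 1) (λ.λ.0))
  [1] (λ.λ.0 1) (λ.λ.0)
  [2] λ.0 (λ.λ.0)

Answer: YES — reaches normal form λ.0 (λ.λ.0) in 2 ≤ 2 steps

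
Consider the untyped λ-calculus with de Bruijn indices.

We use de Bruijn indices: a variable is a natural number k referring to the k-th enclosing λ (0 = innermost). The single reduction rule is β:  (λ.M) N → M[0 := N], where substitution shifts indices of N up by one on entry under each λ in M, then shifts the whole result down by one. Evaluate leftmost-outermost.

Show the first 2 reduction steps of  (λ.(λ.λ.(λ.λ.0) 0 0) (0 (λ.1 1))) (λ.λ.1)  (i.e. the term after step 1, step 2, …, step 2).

  start: (λ.(λ.λ.(λ.λ.0) 0 0) (0 (λ.1 1))) (λ.λ.1)
  [1] (λ.λ.(λ.λ.0) 0 0) ((λ.λ.1) (λ.(λ.λ.1) (λ.λ.1)))
  [2] λ.(λ.λ.0) 0 0

Answer: after 2 steps: λ.(λ.λ.0) 0 0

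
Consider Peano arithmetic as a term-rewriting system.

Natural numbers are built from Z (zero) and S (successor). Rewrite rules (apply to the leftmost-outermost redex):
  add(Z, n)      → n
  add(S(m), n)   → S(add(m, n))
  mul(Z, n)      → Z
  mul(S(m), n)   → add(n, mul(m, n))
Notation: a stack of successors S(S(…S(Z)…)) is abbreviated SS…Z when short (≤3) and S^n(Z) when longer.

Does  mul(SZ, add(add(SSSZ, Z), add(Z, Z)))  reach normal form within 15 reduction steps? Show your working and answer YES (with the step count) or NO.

Answer: YES — reaches normal form SSSZ in 15 ≤ 15 steps

Reduction:
  start: mul(SZ, add(add(SSSZ, Z), add(Z, Z)))
  →1  add(add(add(SSSZ, Z), add(Z, Z)), mul(Z, add(add(SSSZ, Z), add(Z, Z))))
  →2  add(add(S(add(SSZ, Z)), add(Z, Z)), mul(Z, add(add(SSSZ, Z), add(Z, Z))))
  →3  add(S(add(add(SSZ, Z), add(Z, Z))), mul(Z, add(add(SSSZ, Z), add(Z, Z))))
  →4  S(add(add(add(SSZ, Z), add(Z, Z)), mul(Z, add(add(SSSZ, Z), add(Z, Z)))))
  →5  S(add(add(S(add(SZ, Z)), add(Z, Z)), mul(Z, add(add(SSSZ, Z), add(Z, Z)))))
  →6  S(add(S(add(add(SZ, Z), add(Z, Z))), mul(Z, add(add(SSSZ, Z), add(Z, Z)))))
  →7  S(S(add(add(add(SZ, Z), add(Z, Z)), mul(Z, add(add(SSSZ, Z), add(Z, Z))))))
  →8  S(S(add(add(S(add(Z, Z)), add(Z, Z)), mul(Z, add(add(SSSZ, Z), add(Z, Z))))))
  →9  S(S(add(S(add(add(Z, Z), add(Z, Z))), mul(Z, add(add(SSSZ, Z), add(Z, Z))))))
  →10  S(S(S(add(add(add(Z, Z), add(Z, Z)), mul(Z, add(add(SSSZ, Z), add(Z, Z)))))))
  →11  S(S(S(add(add(Z, add(Z, Z)), mul(Z, add(add(SSSZ, Z), add(Z, Z)))))))
  →12  S(S(S(add(add(Z, Z), mul(Z, add(add(SSSZ, Z), add(Z, Z)))))))
  →13  S(S(S(add(Z, mul(Z, add(add(SSSZ, Z), add(Z, Z)))))))
  →14  S(S(S(mul(Z, add(add(SSSZ, Z), add(Z, Z))))))
  →15  SSSZ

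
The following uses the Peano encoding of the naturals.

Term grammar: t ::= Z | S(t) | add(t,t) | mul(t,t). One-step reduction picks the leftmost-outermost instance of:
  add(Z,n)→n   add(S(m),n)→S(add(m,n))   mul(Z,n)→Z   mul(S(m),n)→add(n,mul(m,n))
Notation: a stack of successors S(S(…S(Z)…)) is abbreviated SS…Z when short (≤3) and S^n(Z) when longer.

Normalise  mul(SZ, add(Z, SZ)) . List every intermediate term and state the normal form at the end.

Answer: normal form = SZ  (in 5 steps)

Working:
  start: mul(SZ, add(Z, SZ))
  [1] add(add(Z, SZ), mul(Z, add(Z, SZ)))
  [2] add(SZ, mul(Z, add(Z, SZ)))
  [3] S(add(Z, mul(Z, add(Z, SZ))))
  [4] S(mul(Z, add(Z, SZ)))
  [5] SZ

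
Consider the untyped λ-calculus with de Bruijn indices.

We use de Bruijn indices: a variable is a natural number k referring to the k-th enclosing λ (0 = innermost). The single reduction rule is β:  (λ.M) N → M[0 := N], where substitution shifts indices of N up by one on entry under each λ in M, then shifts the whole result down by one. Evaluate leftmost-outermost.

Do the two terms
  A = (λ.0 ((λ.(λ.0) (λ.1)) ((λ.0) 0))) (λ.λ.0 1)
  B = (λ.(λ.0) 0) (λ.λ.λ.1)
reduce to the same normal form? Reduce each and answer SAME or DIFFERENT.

Term A:
  start: (λ.0 ((λ.(λ.0) (λ.1)) ((λ.0) 0))) (λ.λ.0 1)
  →1  (λ.λ.0 1) ((λ.(λ.0) (λ.1)) ((λ.0) (λ.λ.0 1)))
  →2  λ.0 ((λ.(λ.0) (λ.1)) ((λ.0) (λ.λ.0 1)))
  →3  λ.0 ((λ.0) (λ.(λ.0) (λ.λ.0 1)))
  →4  λ.0 (λ.(λ.0) (λ.λ.0 1))
  →5  λ.0 (λ.λ.λ.0 1)

Term B:
  start: (λ.(λ.0) 0) (λ.λ.λ.1)
  →1  (λ.0) (λ.λ.λ.1)
  →2  λ.λ.λ.1

Answer: DIFFERENT — A ⇓ λ.0 (λ.λ.λ.0 1), B ⇓ λ.λ.λ.1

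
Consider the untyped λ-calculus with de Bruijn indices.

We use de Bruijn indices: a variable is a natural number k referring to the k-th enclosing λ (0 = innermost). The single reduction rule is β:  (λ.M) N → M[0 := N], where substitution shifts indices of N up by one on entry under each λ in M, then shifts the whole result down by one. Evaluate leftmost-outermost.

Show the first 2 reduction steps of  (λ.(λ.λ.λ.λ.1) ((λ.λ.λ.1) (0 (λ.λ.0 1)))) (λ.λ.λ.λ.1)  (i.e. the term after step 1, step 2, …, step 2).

Answer: after 2 steps: λ.λ.λ.1

Reduction:
  start: (λ.(λ.λ.λ.λ.1) ((λ.λ.λ.1) (0 (λ.λ.0 1)))) (λ.λ.λ.λ.1)
  [1] (λ.λ.λ.λ.1) ((λ.λ.λ.1) ((λ.λ.λ.λ.1) (λ.λ.0 1)))
  [2] λ.λ.λ.1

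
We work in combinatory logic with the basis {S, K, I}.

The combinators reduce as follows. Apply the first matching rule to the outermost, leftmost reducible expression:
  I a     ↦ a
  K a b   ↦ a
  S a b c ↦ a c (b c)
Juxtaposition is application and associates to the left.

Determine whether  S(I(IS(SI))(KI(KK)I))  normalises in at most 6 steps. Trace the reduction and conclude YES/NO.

Answer: YES — reaches normal form S(S(SI)I) in 4 ≤ 6 steps

Derivation:
  start: S(I(IS(SI))(KI(KK)I))
  step 1: S(IS(SI)(KI(KK)I))
  step 2: S(S(SI)(KI(KK)I))
  step 3: S(S(SI)(II))
  step 4: S(S(SI)I)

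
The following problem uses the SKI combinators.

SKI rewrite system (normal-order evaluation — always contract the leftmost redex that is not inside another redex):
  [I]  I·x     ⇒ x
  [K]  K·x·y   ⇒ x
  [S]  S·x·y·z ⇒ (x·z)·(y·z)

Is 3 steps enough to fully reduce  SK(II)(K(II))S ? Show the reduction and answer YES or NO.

  start: SK(II)(K(II))S
  →1  K(K(II))(II(K(II)))S
  →2  K(II)S
  →3  II

Answer: NO — after 3 steps the term is II, not yet normal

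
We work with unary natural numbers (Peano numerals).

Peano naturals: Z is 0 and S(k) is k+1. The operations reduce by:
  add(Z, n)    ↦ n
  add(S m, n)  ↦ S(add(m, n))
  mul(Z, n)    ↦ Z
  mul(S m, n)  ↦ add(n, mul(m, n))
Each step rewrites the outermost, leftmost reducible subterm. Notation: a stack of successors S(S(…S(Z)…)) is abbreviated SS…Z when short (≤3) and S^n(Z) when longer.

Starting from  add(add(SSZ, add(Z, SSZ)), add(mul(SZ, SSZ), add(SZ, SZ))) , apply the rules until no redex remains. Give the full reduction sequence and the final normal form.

  start: add(add(SSZ, add(Z, SSZ)), add(mul(SZ, SSZ), add(SZ, SZ)))
  [1] add(S(add(SZ, add(Z, SSZ))), add(mul(SZ, SSZ), add(SZ, SZ)))
  [2] S(add(add(SZ, add(Z, SSZ)), add(mul(SZ, SSZ), add(SZ, SZ))))
  [3] S(add(S(add(Z, add(Z, SSZ))), add(mul(SZ, SSZ), add(SZ, SZ))))
  [4] S(S(add(add(Z, add(Z, SSZ)), add(mul(SZ, SSZ), add(SZ, SZ)))))
  [5] S(S(add(add(Z, SSZ), add(mul(SZ, SSZ), add(SZ, SZ)))))
  [6] S(S(add(SSZ, add(mul(SZ, SSZ), add(SZ, SZ)))))
  [7] S(S(S(add(SZ, add(mul(SZ, SSZ), add(SZ, SZ))))))
  [8] S(S(S(S(add(Z, add(mul(SZ, SSZ), add(SZ, SZ)))))))
  [9] S(S(S(S(add(mul(SZ, SSZ), add(SZ, SZ))))))
  [10] S(S(S(S(add(add(SSZ, mul(Z, SSZ)), add(SZ, SZ))))))
  [11] S(S(S(S(add(S(add(SZ, mul(Z, SSZ))), add(SZ, SZ))))))
  [12] S(S(S(S(S(add(add(SZ, mul(Z, SSZ)), add(SZ, SZ)))))))
  [13] S(S(S(S(S(add(S(add(Z, mul(Z, SSZ))), add(SZ, SZ)))))))
  [14] S(S(S(S(S(S(add(add(Z, mul(Z, SSZ)), add(SZ, SZ))))))))
  [15] S(S(S(S(S(S(add(mul(Z, SSZ), add(SZ, SZ))))))))
  [16] S(S(S(S(S(S(add(Z, add(SZ, SZ))))))))
  [17] S(S(S(S(S(S(add(SZ, SZ)))))))
  [18] S(S(S(S(S(S(S(add(Z, SZ))))))))
  [19] S^8(Z)

Answer: normal form = S^8(Z)  (in 19 steps)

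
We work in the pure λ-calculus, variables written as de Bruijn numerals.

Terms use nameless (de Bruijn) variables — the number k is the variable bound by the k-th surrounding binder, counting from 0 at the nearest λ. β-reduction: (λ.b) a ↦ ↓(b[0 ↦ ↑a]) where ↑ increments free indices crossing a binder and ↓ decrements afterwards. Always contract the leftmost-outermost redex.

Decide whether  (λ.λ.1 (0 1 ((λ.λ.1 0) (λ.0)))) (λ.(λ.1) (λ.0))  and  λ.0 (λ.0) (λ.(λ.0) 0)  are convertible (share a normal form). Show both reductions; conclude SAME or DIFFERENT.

Term A:
  start: (λ.λ.1 (0 1 ((λ.λ.1 0) (λ.0)))) (λ.(λ.1) (λ.0))
  →1  λ.(λ.(λ.1) (λ.0)) (0 (λ.(λ.1) (λ.0)) ((λ.λ.1 0) (λ.0)))
  →2  λ.(λ.1 (λ.(λ.1) (λ.0)) ((λ.λ.1 0) (λ.0))) (λ.0)
  →3  λ.0 (λ.(λ.1) (λ.0)) ((λ.λ.1 0) (λ.0))
  →4  λ.0 (λ.0) ((λ.λ.1 0) (λ.0))
  →5  λ.0 (λ.0) (λ.(λ.0) 0)
  →6  λ.0 (λ.0) (λ.0)

Term B:
  start: λ.0 (λ.0) (λ.(λ.0) 0)
  →1  λ.0 (λ.0) (λ.0)

Answer: SAME — A ⇓ λ.0 (λ.0) (λ.0), B ⇓ λ.0 (λ.0) (λ.0)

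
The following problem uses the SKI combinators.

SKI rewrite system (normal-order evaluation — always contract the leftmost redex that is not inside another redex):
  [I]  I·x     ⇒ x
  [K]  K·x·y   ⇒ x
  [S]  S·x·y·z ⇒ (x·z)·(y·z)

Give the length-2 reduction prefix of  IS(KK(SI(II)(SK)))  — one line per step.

  start: IS(KK(SI(II)(SK)))
  step 1: S(KK(SI(II)(SK)))
  step 2: SK

Answer: after 2 steps: SK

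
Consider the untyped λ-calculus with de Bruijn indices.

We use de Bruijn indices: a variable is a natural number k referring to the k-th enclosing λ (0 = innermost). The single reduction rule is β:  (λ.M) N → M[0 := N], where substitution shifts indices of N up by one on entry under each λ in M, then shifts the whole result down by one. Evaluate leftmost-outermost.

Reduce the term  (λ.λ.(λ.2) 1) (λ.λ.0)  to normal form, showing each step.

  start: (λ.λ.(λ.2) 1) (λ.λ.0)
  [1] λ.(λ.λ.λ.0) (λ.λ.0)
  [2] λ.λ.λ.0

Answer: normal form = λ.λ.λ.0  (in 2 steps)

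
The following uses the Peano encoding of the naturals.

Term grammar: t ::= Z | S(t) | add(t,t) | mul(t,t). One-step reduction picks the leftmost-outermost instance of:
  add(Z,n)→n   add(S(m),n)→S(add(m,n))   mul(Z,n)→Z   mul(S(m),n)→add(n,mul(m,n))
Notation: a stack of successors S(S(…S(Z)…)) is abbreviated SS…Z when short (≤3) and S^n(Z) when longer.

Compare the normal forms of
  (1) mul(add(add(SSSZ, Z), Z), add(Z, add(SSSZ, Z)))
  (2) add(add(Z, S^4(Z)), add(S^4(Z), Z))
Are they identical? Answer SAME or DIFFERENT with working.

Answer: DIFFERENT — A ⇓ S^9(Z), B ⇓ S^8(Z)

Working:
Term A:
  start: mul(add(add(SSSZ, Z), Z), add(Z, add(SSSZ, Z)))
  step 1: mul(add(S(add(SSZ, Z)), Z), add(Z, add(SSSZ, Z)))
  step 2: mul(S(add(add(SSZ, Z), Z)), add(Z, add(SSSZ, Z)))
  step 3: add(add(Z, add(SSSZ, Z)), mul(add(add(SSZ, Z), Z), add(Z, add(SSSZ, Z))))
  step 4: add(add(SSSZ, Z), mul(add(add(SSZ, Z), Z), add(Z, add(SSSZ, Z))))
  step 5: add(S(add(SSZ, Z)), mul(add(add(SSZ, Z), Z), add(Z, add(SSSZ, Z))))
  step 6: S(add(add(SSZ, Z), mul(add(add(SSZ, Z), Z), add(Z, add(SSSZ, Z)))))
  step 7: S(add(S(add(SZ, Z)), mul(add(add(SSZ, Z), Z), add(Z, add(SSSZ, Z)))))
  step 8: S(S(add(add(SZ, Z), mul(add(add(SSZ, Z), Z), add(Z, add(SSSZ, Z))))))
  step 9: S(S(add(S(add(Z, Z)), mul(add(add(SSZ, Z), Z), add(Z, add(SSSZ, Z))))))
  step 10: S(S(S(add(add(Z, Z), mul(add(add(SSZ, Z), Z), add(Z, add(SSSZ, Z)))))))
  step 11: S(S(S(add(Z, mul(add(add(SSZ, Z), Z), add(Z, add(SSSZ, Z)))))))
  step 12: S(S(S(mul(add(add(SSZ, Z), Z), add(Z, add(SSSZ, Z))))))
  step 13: S(S(S(mul(add(S(add(SZ, Z)), Z), add(Z, add(SSSZ, Z))))))
  step 14: S(S(S(mul(S(add(add(SZ, Z), Z)), add(Z, add(SSSZ, Z))))))
  step 15: S(S(S(add(add(Z, add(SSSZ, Z)), mul(add(add(SZ, Z), Z), add(Z, add(SSSZ, Z)))))))
  step 16: S(S(S(add(add(SSSZ, Z), mul(add(add(SZ, Z), Z), add(Z, add(SSSZ, Z)))))))
  step 17: S(S(S(add(S(add(SSZ, Z)), mul(add(add(SZ, Z), Z), add(Z, add(SSSZ, Z)))))))
  step 18: S(S(S(S(add(add(SSZ, Z), mul(add(add(SZ, Z), Z), add(Z, add(SSSZ, Z))))))))
  step 19: S(S(S(S(add(S(add(SZ, Z)), mul(add(add(SZ, Z), Z), add(Z, add(SSSZ, Z))))))))
  step 20: S(S(S(S(S(add(add(SZ, Z), mul(add(add(SZ, Z), Z), add(Z, add(SSSZ, Z)))))))))
  step 21: S(S(S(S(S(add(S(add(Z, Z)), mul(add(add(SZ, Z), Z), add(Z, add(SSSZ, Z)))))))))
  step 22: S(S(S(S(S(S(add(add(Z, Z), mul(add(add(SZ, Z), Z), add(Z, add(SSSZ, Z))))))))))
  step 23: S(S(S(S(S(S(add(Z, mul(add(add(SZ, Z), Z), add(Z, add(SSSZ, Z))))))))))
  step 24: S(S(S(S(S(S(mul(add(add(SZ, Z), Z), add(Z, add(SSSZ, Z)))))))))
  step 25: S(S(S(S(S(S(mul(add(S(add(Z, Z)), Z), add(Z, add(SSSZ, Z)))))))))
  step 26: S(S(S(S(S(S(mul(S(add(add(Z, Z), Z)), add(Z, add(SSSZ, Z)))))))))
  step 27: S(S(S(S(S(S(add(add(Z, add(SSSZ, Z)), mul(add(add(Z, Z), Z), add(Z, add(SSSZ, Z))))))))))
  step 28: S(S(S(S(S(S(add(add(SSSZ, Z), mul(add(add(Z, Z), Z), add(Z, add(SSSZ, Z))))))))))
  step 29: S(S(S(S(S(S(add(S(add(SSZ, Z)), mul(add(add(Z, Z), Z), add(Z, add(SSSZ, Z))))))))))
  step 30: S(S(S(S(S(S(S(add(add(SSZ, Z), mul(add(add(Z, Z), Z), add(Z, add(SSSZ, Z)))))))))))
  step 31: S(S(S(S(S(S(S(add(S(add(SZ, Z)), mul(add(add(Z, Z), Z), add(Z, add(SSSZ, Z)))))))))))
  step 32: S(S(S(S(S(S(S(S(add(add(SZ, Z), mul(add(add(Z, Z), Z), add(Z, add(SSSZ, Z))))))))))))
  step 33: S(S(S(S(S(S(S(S(add(S(add(Z, Z)), mul(add(add(Z, Z), Z), add(Z, add(SSSZ, Z))))))))))))
  step 34: S(S(S(S(S(S(S(S(S(add(add(Z, Z), mul(add(add(Z, Z), Z), add(Z, add(SSSZ, Z)))))))))))))
  step 35: S(S(S(S(S(S(S(S(S(add(Z, mul(add(add(Z, Z), Z), add(Z, add(SSSZ, Z)))))))))))))
  step 36: S(S(S(S(S(S(S(S(S(mul(add(add(Z, Z), Z), add(Z, add(SSSZ, Z))))))))))))
  step 37: S(S(S(S(S(S(S(S(S(mul(add(Z, Z), add(Z, add(SSSZ, Z))))))))))))
  step 38: S(S(S(S(S(S(S(S(S(mul(Z, add(Z, add(SSSZ, Z))))))))))))
  step 39: S^9(Z)

Term B:
  start: add(add(Z, S^4(Z)), add(S^4(Z), Z))
  step 1: add(S^4(Z), add(S^4(Z), Z))
  step 2: S(add(SSSZ, add(S^4(Z), Z)))
  step 3: S(S(add(SSZ, add(S^4(Z), Z))))
  step 4: S(S(S(add(SZ, add(S^4(Z), Z)))))
  step 5: S(S(S(S(add(Z, add(S^4(Z), Z))))))
  step 6: S(S(S(S(add(S^4(Z), Z)))))
  step 7: S(S(S(S(S(add(SSSZ, Z))))))
  step 8: S(S(S(S(S(S(add(SSZ, Z)))))))
  step 9: S(S(S(S(S(S(S(add(SZ, Z))))))))
  step 10: S(S(S(S(S(S(S(S(add(Z, Z)))))))))
  step 11: S^8(Z)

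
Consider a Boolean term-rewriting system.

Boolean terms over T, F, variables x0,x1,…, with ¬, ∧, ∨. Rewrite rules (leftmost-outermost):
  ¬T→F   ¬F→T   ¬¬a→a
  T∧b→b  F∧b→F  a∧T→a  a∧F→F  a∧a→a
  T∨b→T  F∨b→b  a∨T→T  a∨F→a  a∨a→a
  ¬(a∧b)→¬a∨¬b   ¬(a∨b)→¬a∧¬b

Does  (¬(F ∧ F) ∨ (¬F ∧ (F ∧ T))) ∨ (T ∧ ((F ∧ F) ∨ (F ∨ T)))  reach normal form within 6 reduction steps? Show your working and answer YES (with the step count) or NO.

Answer: YES — reaches normal form T in 5 ≤ 6 steps

Derivation:
  start: (¬(F ∧ F) ∨ (¬F ∧ (F ∧ T))) ∨ (T ∧ ((F ∧ F) ∨ (F ∨ T)))
  →1  ((¬F ∨ ¬F) ∨ (¬F ∧ (F ∧ T))) ∨ (T ∧ ((F ∧ F) ∨ (F ∨ T)))
  →2  (¬F ∨ (¬F ∧ (F ∧ T))) ∨ (T ∧ ((F ∧ F) ∨ (F ∨ T)))
  →3  (T ∨ (¬F ∧ (F ∧ T))) ∨ (T ∧ ((F ∧ F) ∨ (F ∨ T)))
  →4  T ∨ (T ∧ ((F ∧ F) ∨ (F ∨ T)))
  →5  T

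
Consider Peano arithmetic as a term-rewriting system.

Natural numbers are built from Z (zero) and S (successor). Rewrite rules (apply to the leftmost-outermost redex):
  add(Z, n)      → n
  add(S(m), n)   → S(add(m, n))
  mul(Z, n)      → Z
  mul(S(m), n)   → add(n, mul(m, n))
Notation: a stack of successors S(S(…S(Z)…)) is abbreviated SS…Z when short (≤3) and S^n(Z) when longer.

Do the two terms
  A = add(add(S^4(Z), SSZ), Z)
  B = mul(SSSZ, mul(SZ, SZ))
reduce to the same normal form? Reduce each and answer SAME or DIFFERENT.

Term A:
  start: add(add(S^4(Z), SSZ), Z)
  step 1: add(S(add(SSSZ, SSZ)), Z)
  step 2: S(add(add(SSSZ, SSZ), Z))
  step 3: S(add(S(add(SSZ, SSZ)), Z))
  step 4: S(S(add(add(SSZ, SSZ), Z)))
  step 5: S(S(add(S(add(SZ, SSZ)), Z)))
  step 6: S(S(S(add(add(SZ, SSZ), Z))))
  step 7: S(S(S(add(S(add(Z, SSZ)), Z))))
  step 8: S(S(S(S(add(add(Z, SSZ), Z)))))
  step 9: S(S(S(S(add(SSZ, Z)))))
  step 10: S(S(S(S(S(add(SZ, Z))))))
  step 11: S(S(S(S(S(S(add(Z, Z)))))))
  step 12: S^6(Z)

Term B:
  start: mul(SSSZ, mul(SZ, SZ))
  step 1: add(mul(SZ, SZ), mul(SSZ, mul(SZ, SZ)))
  step 2: add(add(SZ, mul(Z, SZ)), mul(SSZ, mul(SZ, SZ)))
  step 3: add(S(add(Z, mul(Z, SZ))), mul(SSZ, mul(SZ, SZ)))
  step 4: S(add(add(Z, mul(Z, SZ)), mul(SSZ, mul(SZ, SZ))))
  step 5: S(add(mul(Z, SZ), mul(SSZ, mul(SZ, SZ))))
  step 6: S(add(Z, mul(SSZ, mul(SZ, SZ))))
  step 7: S(mul(SSZ, mul(SZ, SZ)))
  step 8: S(add(mul(SZ, SZ), mul(SZ, mul(SZ, SZ))))
  step 9: S(add(add(SZ, mul(Z, SZ)), mul(SZ, mul(SZ, SZ))))
  step 10: S(add(S(add(Z, mul(Z, SZ))), mul(SZ, mul(SZ, SZ))))
  step 11: S(S(add(add(Z, mul(Z, SZ)), mul(SZ, mul(SZ, SZ)))))
  step 12: S(S(add(mul(Z, SZ), mul(SZ, mul(SZ, SZ)))))
  step 13: S(S(add(Z, mul(SZ, mul(SZ, SZ)))))
  step 14: S(S(mul(SZ, mul(SZ, SZ))))
  step 15: S(S(add(mul(SZ, SZ), mul(Z, mul(SZ, SZ)))))
  step 16: S(S(add(add(SZ, mul(Z, SZ)), mul(Z, mul(SZ, SZ)))))
  step 17: S(S(add(S(add(Z, mul(Z, SZ))), mul(Z, mul(SZ, SZ)))))
  step 18: S(S(S(add(add(Z, mul(Z, SZ)), mul(Z, mul(SZ, SZ))))))
  step 19: S(S(S(add(mul(Z, SZ), mul(Z, mul(SZ, SZ))))))
  step 20: S(S(S(add(Z, mul(Z, mul(SZ, SZ))))))
  step 21: S(S(S(mul(Z, mul(SZ, SZ)))))
  step 22: SSSZ

Answer: DIFFERENT — A ⇓ S^6(Z), B ⇓ SSSZ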